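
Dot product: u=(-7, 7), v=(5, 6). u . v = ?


u . v = u_x*v_x + u_y*v_y = (-7)*5 + 7*6
= (-35) + 42 = 7

7


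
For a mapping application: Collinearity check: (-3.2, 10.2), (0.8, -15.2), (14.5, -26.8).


Cross product: (0.8-(-3.2))*((-26.8)-10.2) - ((-15.2)-10.2)*(14.5-(-3.2))
= 301.58

No, not collinear


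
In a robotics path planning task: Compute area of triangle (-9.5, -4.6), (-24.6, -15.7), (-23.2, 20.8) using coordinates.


Area = |x_A(y_B-y_C) + x_B(y_C-y_A) + x_C(y_A-y_B)|/2
= |346.75 + (-624.84) + (-257.52)|/2
= 535.61/2 = 267.805

267.805


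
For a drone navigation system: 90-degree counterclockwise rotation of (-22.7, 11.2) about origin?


90° CCW: (x,y) -> (-y, x)
(-22.7,11.2) -> (-11.2, -22.7)

(-11.2, -22.7)


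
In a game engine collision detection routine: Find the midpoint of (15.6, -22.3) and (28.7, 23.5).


M = ((15.6+28.7)/2, ((-22.3)+23.5)/2)
= (22.15, 0.6)

(22.15, 0.6)


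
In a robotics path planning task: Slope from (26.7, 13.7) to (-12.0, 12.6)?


slope = (y2-y1)/(x2-x1) = (12.6-13.7)/((-12)-26.7) = (-1.1)/(-38.7) = 0.0284

0.0284


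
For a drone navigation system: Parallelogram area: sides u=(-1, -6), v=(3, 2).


|u x v| = |(-1)*2 - (-6)*3|
= |(-2) - (-18)| = 16

16


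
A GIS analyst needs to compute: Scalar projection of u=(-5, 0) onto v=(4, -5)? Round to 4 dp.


u.v = -20, |v| = sqrt(41) = 6.4031
Scalar projection = u.v / |v| = -20 / sqrt(41) = -3.1235

-3.1235


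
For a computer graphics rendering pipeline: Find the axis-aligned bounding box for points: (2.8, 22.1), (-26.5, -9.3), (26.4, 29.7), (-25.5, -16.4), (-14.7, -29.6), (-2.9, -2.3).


x range: [-26.5, 26.4]
y range: [-29.6, 29.7]
Bounding box: (-26.5,-29.6) to (26.4,29.7)

(-26.5,-29.6) to (26.4,29.7)


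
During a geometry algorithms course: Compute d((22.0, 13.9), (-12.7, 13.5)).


dx=-34.7, dy=-0.4
d^2 = (-34.7)^2 + (-0.4)^2 = 1204.25
d = sqrt(1204.25) = 34.7023

34.7023


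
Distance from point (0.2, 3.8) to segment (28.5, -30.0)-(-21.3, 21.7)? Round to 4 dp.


Project P onto AB: t = 0.6126 (clamped to [0,1])
Closest point on segment: (-2.0086, 1.6726)
Distance: 3.0666

3.0666


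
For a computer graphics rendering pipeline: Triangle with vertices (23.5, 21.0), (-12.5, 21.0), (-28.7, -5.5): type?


Side lengths squared: AB^2=1296, BC^2=964.69, CA^2=3427.09
Sorted: [964.69, 1296, 3427.09]
By sides: Scalene, By angles: Obtuse

Scalene, Obtuse


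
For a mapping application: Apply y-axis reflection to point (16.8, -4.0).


Reflection over y-axis: (x,y) -> (-x,y)
(16.8, -4) -> (-16.8, -4)

(-16.8, -4)


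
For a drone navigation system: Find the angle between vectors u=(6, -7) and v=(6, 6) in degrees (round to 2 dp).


u.v = -6, |u| = sqrt(85) = 9.2195, |v| = sqrt(72) = 8.4853
cos(theta) = u.v/(|u||v|) = -6/sqrt(6120) = -0.076696
theta = acos(-0.076696) = 94.4 degrees

94.4 degrees


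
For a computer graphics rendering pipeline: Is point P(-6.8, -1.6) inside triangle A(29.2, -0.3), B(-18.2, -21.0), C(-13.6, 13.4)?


Cross products: AB x AP = -683.58, BC x BP = -302.92, CA x CP = -548.84
All same sign? yes

Yes, inside


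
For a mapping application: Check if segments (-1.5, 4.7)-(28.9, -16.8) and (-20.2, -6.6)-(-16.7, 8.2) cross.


Cross products: d1=-237.21, d2=-762.38, d3=-745.57, d4=-220.4
d1*d2 < 0 and d3*d4 < 0? no

No, they don't intersect


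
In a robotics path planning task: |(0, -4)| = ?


|u| = sqrt(0^2 + (-4)^2) = sqrt(16) = 4

4


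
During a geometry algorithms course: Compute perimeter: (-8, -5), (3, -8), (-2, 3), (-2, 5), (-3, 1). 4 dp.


Sides: (-8, -5)->(3, -8): sqrt(130) = 11.401754, (3, -8)->(-2, 3): sqrt(146) = 12.083046, (-2, 3)->(-2, 5): sqrt(4) = 2, (-2, 5)->(-3, 1): sqrt(17) = 4.123106, (-3, 1)->(-8, -5): sqrt(61) = 7.81025
Sum = 37.418156
Perimeter = 37.4182

37.4182


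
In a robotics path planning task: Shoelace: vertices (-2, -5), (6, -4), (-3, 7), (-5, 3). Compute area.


Shoelace sum: ((-2)*(-4) - 6*(-5)) + (6*7 - (-3)*(-4)) + ((-3)*3 - (-5)*7) + ((-5)*(-5) - (-2)*3)
= 125
Area = |125|/2 = 62.5

62.5


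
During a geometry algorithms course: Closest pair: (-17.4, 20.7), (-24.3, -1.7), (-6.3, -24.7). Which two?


d(P0,P1) = 23.4386, d(P0,P2) = 46.7372, d(P1,P2) = 29.2062
Closest: P0 and P1

Closest pair: (-17.4, 20.7) and (-24.3, -1.7), distance = 23.4386


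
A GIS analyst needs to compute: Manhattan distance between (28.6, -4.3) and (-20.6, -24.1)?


|28.6-(-20.6)| + |(-4.3)-(-24.1)| = 49.2 + 19.8 = 69

69


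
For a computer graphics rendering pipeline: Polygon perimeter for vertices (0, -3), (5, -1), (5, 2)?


Sides: (0, -3)->(5, -1): sqrt(29) = 5.385165, (5, -1)->(5, 2): sqrt(9) = 3, (5, 2)->(0, -3): sqrt(50) = 7.071068
Sum = 15.456233
Perimeter = 15.4562

15.4562


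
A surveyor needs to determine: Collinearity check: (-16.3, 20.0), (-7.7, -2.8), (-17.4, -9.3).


Cross product: ((-7.7)-(-16.3))*((-9.3)-20) - ((-2.8)-20)*((-17.4)-(-16.3))
= -277.06

No, not collinear


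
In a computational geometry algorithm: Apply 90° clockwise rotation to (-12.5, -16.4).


90° CW: (x,y) -> (y, -x)
(-12.5,-16.4) -> (-16.4, 12.5)

(-16.4, 12.5)


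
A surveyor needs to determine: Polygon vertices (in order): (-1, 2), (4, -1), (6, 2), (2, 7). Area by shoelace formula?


Shoelace sum: ((-1)*(-1) - 4*2) + (4*2 - 6*(-1)) + (6*7 - 2*2) + (2*2 - (-1)*7)
= 56
Area = |56|/2 = 28

28


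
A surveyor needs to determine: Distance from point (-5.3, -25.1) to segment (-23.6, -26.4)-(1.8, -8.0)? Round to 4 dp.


Project P onto AB: t = 0.4968 (clamped to [0,1])
Closest point on segment: (-10.9806, -17.2584)
Distance: 9.683

9.683


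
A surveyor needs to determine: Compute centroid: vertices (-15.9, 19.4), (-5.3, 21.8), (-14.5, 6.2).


Centroid = ((x_A+x_B+x_C)/3, (y_A+y_B+y_C)/3)
= (((-15.9)+(-5.3)+(-14.5))/3, (19.4+21.8+6.2)/3)
= (-11.9, 15.8)

(-11.9, 15.8)


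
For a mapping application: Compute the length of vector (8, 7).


|u| = sqrt(8^2 + 7^2) = sqrt(113) = 10.6301

10.6301


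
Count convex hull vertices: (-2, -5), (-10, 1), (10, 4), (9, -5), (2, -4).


Convex hull vertices (CCW): (-10, 1), (-2, -5), (9, -5), (10, 4)
Count = 4

4


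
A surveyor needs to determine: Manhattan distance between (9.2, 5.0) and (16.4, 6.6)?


|9.2-16.4| + |5-6.6| = 7.2 + 1.6 = 8.8

8.8


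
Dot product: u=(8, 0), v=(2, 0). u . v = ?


u . v = u_x*v_x + u_y*v_y = 8*2 + 0*0
= 16 + 0 = 16

16


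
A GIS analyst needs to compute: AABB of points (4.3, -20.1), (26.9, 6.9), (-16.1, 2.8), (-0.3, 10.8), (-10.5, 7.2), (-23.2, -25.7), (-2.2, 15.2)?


x range: [-23.2, 26.9]
y range: [-25.7, 15.2]
Bounding box: (-23.2,-25.7) to (26.9,15.2)

(-23.2,-25.7) to (26.9,15.2)


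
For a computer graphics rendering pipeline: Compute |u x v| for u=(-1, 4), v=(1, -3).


|u x v| = |(-1)*(-3) - 4*1|
= |3 - 4| = 1

1


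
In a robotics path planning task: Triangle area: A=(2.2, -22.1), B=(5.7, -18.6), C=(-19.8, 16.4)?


Area = |x_A(y_B-y_C) + x_B(y_C-y_A) + x_C(y_A-y_B)|/2
= |(-77) + 219.45 + 69.3|/2
= 211.75/2 = 105.875

105.875


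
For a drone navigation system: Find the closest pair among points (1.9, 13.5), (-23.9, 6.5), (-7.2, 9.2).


d(P0,P1) = 26.7328, d(P0,P2) = 10.0648, d(P1,P2) = 16.9169
Closest: P0 and P2

Closest pair: (1.9, 13.5) and (-7.2, 9.2), distance = 10.0648


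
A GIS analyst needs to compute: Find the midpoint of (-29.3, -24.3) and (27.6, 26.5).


M = (((-29.3)+27.6)/2, ((-24.3)+26.5)/2)
= (-0.85, 1.1)

(-0.85, 1.1)


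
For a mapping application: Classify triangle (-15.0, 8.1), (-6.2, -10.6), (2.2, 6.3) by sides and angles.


Side lengths squared: AB^2=427.13, BC^2=356.17, CA^2=299.08
Sorted: [299.08, 356.17, 427.13]
By sides: Scalene, By angles: Acute

Scalene, Acute


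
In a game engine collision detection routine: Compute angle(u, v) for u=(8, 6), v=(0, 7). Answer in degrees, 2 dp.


u.v = 42, |u| = sqrt(100) = 10, |v| = sqrt(49) = 7
cos(theta) = u.v/(|u||v|) = 42/sqrt(4900) = 0.6
theta = acos(0.6) = 53.13 degrees

53.13 degrees


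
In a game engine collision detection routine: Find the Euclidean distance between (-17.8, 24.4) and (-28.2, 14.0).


dx=-10.4, dy=-10.4
d^2 = (-10.4)^2 + (-10.4)^2 = 216.32
d = sqrt(216.32) = 14.7078

14.7078


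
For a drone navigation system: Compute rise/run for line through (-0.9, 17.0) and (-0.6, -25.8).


slope = (y2-y1)/(x2-x1) = ((-25.8)-17)/((-0.6)-(-0.9)) = (-42.8)/0.3 = -142.6667

-142.6667


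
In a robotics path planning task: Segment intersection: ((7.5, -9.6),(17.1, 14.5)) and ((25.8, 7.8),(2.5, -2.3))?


Cross products: d1=220.59, d2=-243.98, d3=-273.99, d4=190.58
d1*d2 < 0 and d3*d4 < 0? yes

Yes, they intersect


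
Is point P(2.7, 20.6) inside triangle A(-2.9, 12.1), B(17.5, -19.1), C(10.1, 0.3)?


Cross products: AB x AP = 348.12, BC x BP = -6.66, CA x CP = -176.58
All same sign? no

No, outside


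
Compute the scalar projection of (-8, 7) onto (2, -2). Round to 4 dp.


u.v = -30, |v| = sqrt(8) = 2.8284
Scalar projection = u.v / |v| = -30 / sqrt(8) = -10.6066

-10.6066


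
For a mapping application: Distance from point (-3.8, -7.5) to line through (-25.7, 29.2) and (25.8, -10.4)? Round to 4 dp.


|cross product| = 1022.81
|line direction| = sqrt(4220.41) = 64.9647
Distance = 1022.81/sqrt(4220.41) = 15.7441

15.7441


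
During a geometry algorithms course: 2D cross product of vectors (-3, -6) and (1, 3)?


u x v = u_x*v_y - u_y*v_x = (-3)*3 - (-6)*1
= (-9) - (-6) = -3

-3


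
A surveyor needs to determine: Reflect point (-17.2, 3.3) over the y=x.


Reflection over y=x: (x,y) -> (y,x)
(-17.2, 3.3) -> (3.3, -17.2)

(3.3, -17.2)


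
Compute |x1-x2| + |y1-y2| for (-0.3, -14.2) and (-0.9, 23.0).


|(-0.3)-(-0.9)| + |(-14.2)-23| = 0.6 + 37.2 = 37.8

37.8


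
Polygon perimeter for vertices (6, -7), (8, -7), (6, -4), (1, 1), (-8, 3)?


Sides: (6, -7)->(8, -7): sqrt(4) = 2, (8, -7)->(6, -4): sqrt(13) = 3.605551, (6, -4)->(1, 1): sqrt(50) = 7.071068, (1, 1)->(-8, 3): sqrt(85) = 9.219544, (-8, 3)->(6, -7): sqrt(296) = 17.204651
Sum = 39.100814
Perimeter = 39.1008

39.1008


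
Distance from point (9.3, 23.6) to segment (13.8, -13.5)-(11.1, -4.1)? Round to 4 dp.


Project P onto AB: t = 1 (clamped to [0,1])
Closest point on segment: (11.1, -4.1)
Distance: 27.7584

27.7584


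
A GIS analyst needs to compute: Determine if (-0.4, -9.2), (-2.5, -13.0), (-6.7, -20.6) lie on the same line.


Cross product: ((-2.5)-(-0.4))*((-20.6)-(-9.2)) - ((-13)-(-9.2))*((-6.7)-(-0.4))
= 0

Yes, collinear


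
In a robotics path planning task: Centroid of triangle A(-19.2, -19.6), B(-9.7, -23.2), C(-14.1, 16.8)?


Centroid = ((x_A+x_B+x_C)/3, (y_A+y_B+y_C)/3)
= (((-19.2)+(-9.7)+(-14.1))/3, ((-19.6)+(-23.2)+16.8)/3)
= (-14.3333, -8.6667)

(-14.3333, -8.6667)


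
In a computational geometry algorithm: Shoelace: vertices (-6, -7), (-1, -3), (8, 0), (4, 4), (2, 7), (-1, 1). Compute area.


Shoelace sum: ((-6)*(-3) - (-1)*(-7)) + ((-1)*0 - 8*(-3)) + (8*4 - 4*0) + (4*7 - 2*4) + (2*1 - (-1)*7) + ((-1)*(-7) - (-6)*1)
= 109
Area = |109|/2 = 54.5

54.5


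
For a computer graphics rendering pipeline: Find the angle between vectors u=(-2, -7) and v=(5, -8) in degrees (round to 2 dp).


u.v = 46, |u| = sqrt(53) = 7.2801, |v| = sqrt(89) = 9.434
cos(theta) = u.v/(|u||v|) = 46/sqrt(4717) = 0.669769
theta = acos(0.669769) = 47.95 degrees

47.95 degrees


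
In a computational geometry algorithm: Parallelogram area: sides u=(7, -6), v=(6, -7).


|u x v| = |7*(-7) - (-6)*6|
= |(-49) - (-36)| = 13

13


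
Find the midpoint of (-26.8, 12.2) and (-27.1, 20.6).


M = (((-26.8)+(-27.1))/2, (12.2+20.6)/2)
= (-26.95, 16.4)

(-26.95, 16.4)


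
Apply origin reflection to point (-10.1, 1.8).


Reflection over origin: (x,y) -> (-x,-y)
(-10.1, 1.8) -> (10.1, -1.8)

(10.1, -1.8)


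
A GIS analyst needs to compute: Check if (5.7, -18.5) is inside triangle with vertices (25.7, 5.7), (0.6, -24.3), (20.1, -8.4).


Cross products: AB x AP = 7.42, BC x BP = 32.01, CA x CP = 146.48
All same sign? yes

Yes, inside


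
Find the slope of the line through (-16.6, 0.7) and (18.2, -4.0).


slope = (y2-y1)/(x2-x1) = ((-4)-0.7)/(18.2-(-16.6)) = (-4.7)/34.8 = -0.1351

-0.1351


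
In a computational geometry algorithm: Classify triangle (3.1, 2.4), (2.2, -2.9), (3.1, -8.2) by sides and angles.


Side lengths squared: AB^2=28.9, BC^2=28.9, CA^2=112.36
Sorted: [28.9, 28.9, 112.36]
By sides: Isosceles, By angles: Obtuse

Isosceles, Obtuse


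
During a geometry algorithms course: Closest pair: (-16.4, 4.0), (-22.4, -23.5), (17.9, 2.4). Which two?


d(P0,P1) = 28.1469, d(P0,P2) = 34.3373, d(P1,P2) = 47.9051
Closest: P0 and P1

Closest pair: (-16.4, 4.0) and (-22.4, -23.5), distance = 28.1469


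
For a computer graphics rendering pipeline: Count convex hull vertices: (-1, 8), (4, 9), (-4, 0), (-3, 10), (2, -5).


Convex hull vertices (CCW): (-4, 0), (2, -5), (4, 9), (-3, 10)
Count = 4

4


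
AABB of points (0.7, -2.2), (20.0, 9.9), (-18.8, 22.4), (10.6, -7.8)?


x range: [-18.8, 20]
y range: [-7.8, 22.4]
Bounding box: (-18.8,-7.8) to (20,22.4)

(-18.8,-7.8) to (20,22.4)


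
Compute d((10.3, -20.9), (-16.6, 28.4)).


dx=-26.9, dy=49.3
d^2 = (-26.9)^2 + 49.3^2 = 3154.1
d = sqrt(3154.1) = 56.1614

56.1614


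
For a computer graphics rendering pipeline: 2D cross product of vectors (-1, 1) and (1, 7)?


u x v = u_x*v_y - u_y*v_x = (-1)*7 - 1*1
= (-7) - 1 = -8

-8


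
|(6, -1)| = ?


|u| = sqrt(6^2 + (-1)^2) = sqrt(37) = 6.0828

6.0828


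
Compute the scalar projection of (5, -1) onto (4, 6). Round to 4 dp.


u.v = 14, |v| = sqrt(52) = 7.2111
Scalar projection = u.v / |v| = 14 / sqrt(52) = 1.9415

1.9415


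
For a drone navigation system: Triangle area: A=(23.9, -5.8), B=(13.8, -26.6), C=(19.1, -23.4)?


Area = |x_A(y_B-y_C) + x_B(y_C-y_A) + x_C(y_A-y_B)|/2
= |(-76.48) + (-242.88) + 397.28|/2
= 77.92/2 = 38.96

38.96


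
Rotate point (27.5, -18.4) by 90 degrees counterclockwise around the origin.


90° CCW: (x,y) -> (-y, x)
(27.5,-18.4) -> (18.4, 27.5)

(18.4, 27.5)


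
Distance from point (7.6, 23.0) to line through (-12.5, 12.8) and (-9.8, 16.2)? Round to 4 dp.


|cross product| = 40.8
|line direction| = sqrt(18.85) = 4.3417
Distance = 40.8/sqrt(18.85) = 9.3973

9.3973


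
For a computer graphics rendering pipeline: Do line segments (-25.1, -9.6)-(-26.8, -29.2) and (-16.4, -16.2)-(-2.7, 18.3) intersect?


Cross products: d1=390.57, d2=180.7, d3=181.74, d4=391.61
d1*d2 < 0 and d3*d4 < 0? no

No, they don't intersect


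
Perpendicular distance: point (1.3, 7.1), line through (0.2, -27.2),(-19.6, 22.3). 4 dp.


|cross product| = 733.59
|line direction| = sqrt(2842.29) = 53.3131
Distance = 733.59/sqrt(2842.29) = 13.76

13.76


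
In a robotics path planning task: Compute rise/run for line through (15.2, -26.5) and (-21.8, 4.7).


slope = (y2-y1)/(x2-x1) = (4.7-(-26.5))/((-21.8)-15.2) = 31.2/(-37) = -0.8432

-0.8432


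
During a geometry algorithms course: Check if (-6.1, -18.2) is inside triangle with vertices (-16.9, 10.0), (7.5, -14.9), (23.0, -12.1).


Cross products: AB x AP = -419.16, BC x BP = -13.07, CA x CP = 886.5
All same sign? no

No, outside


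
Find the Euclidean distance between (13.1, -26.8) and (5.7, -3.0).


dx=-7.4, dy=23.8
d^2 = (-7.4)^2 + 23.8^2 = 621.2
d = sqrt(621.2) = 24.9239

24.9239


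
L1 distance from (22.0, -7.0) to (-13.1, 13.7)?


|22-(-13.1)| + |(-7)-13.7| = 35.1 + 20.7 = 55.8

55.8


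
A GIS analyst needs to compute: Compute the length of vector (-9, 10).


|u| = sqrt((-9)^2 + 10^2) = sqrt(181) = 13.4536

13.4536


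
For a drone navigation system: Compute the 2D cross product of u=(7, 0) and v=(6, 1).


u x v = u_x*v_y - u_y*v_x = 7*1 - 0*6
= 7 - 0 = 7

7


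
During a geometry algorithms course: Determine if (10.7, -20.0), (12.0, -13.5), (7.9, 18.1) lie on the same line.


Cross product: (12-10.7)*(18.1-(-20)) - ((-13.5)-(-20))*(7.9-10.7)
= 67.73

No, not collinear


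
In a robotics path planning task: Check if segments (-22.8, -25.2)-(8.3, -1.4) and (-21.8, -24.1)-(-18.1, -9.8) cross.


Cross products: d1=10.23, d2=-346.44, d3=10.41, d4=367.08
d1*d2 < 0 and d3*d4 < 0? no

No, they don't intersect


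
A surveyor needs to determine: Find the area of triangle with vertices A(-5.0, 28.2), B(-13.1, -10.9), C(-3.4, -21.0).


Area = |x_A(y_B-y_C) + x_B(y_C-y_A) + x_C(y_A-y_B)|/2
= |(-50.5) + 644.52 + (-132.94)|/2
= 461.08/2 = 230.54

230.54


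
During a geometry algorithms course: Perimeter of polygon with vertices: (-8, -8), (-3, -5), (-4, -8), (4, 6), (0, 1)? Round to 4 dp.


Sides: (-8, -8)->(-3, -5): sqrt(34) = 5.830952, (-3, -5)->(-4, -8): sqrt(10) = 3.162278, (-4, -8)->(4, 6): sqrt(260) = 16.124515, (4, 6)->(0, 1): sqrt(41) = 6.403124, (0, 1)->(-8, -8): sqrt(145) = 12.041595
Sum = 43.562464
Perimeter = 43.5625

43.5625


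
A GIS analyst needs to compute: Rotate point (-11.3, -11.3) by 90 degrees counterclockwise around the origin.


90° CCW: (x,y) -> (-y, x)
(-11.3,-11.3) -> (11.3, -11.3)

(11.3, -11.3)


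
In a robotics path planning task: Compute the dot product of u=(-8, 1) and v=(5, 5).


u . v = u_x*v_x + u_y*v_y = (-8)*5 + 1*5
= (-40) + 5 = -35

-35


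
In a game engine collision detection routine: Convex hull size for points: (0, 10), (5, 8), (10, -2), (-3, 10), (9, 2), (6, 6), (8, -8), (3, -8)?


Convex hull vertices (CCW): (-3, 10), (3, -8), (8, -8), (10, -2), (9, 2), (5, 8), (0, 10)
Count = 7

7


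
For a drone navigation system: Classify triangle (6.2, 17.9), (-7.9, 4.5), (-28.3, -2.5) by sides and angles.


Side lengths squared: AB^2=378.37, BC^2=465.16, CA^2=1606.41
Sorted: [378.37, 465.16, 1606.41]
By sides: Scalene, By angles: Obtuse

Scalene, Obtuse


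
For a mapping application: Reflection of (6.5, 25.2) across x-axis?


Reflection over x-axis: (x,y) -> (x,-y)
(6.5, 25.2) -> (6.5, -25.2)

(6.5, -25.2)


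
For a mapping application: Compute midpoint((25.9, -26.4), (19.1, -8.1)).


M = ((25.9+19.1)/2, ((-26.4)+(-8.1))/2)
= (22.5, -17.25)

(22.5, -17.25)


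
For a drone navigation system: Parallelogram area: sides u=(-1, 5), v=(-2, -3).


|u x v| = |(-1)*(-3) - 5*(-2)|
= |3 - (-10)| = 13

13


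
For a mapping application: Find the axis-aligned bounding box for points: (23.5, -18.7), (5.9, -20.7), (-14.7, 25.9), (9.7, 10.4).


x range: [-14.7, 23.5]
y range: [-20.7, 25.9]
Bounding box: (-14.7,-20.7) to (23.5,25.9)

(-14.7,-20.7) to (23.5,25.9)


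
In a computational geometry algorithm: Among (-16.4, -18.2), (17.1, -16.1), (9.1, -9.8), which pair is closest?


d(P0,P1) = 33.5658, d(P0,P2) = 26.8479, d(P1,P2) = 10.1828
Closest: P1 and P2

Closest pair: (17.1, -16.1) and (9.1, -9.8), distance = 10.1828


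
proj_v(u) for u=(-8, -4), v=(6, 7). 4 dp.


u.v = -76, |v| = sqrt(85) = 9.2195
Scalar projection = u.v / |v| = -76 / sqrt(85) = -8.2434

-8.2434


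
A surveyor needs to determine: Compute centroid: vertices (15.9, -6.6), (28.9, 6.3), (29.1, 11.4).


Centroid = ((x_A+x_B+x_C)/3, (y_A+y_B+y_C)/3)
= ((15.9+28.9+29.1)/3, ((-6.6)+6.3+11.4)/3)
= (24.6333, 3.7)

(24.6333, 3.7)


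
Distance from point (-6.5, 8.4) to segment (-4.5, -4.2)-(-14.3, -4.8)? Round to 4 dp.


Project P onto AB: t = 0.1249 (clamped to [0,1])
Closest point on segment: (-5.724, -4.2749)
Distance: 12.6987

12.6987


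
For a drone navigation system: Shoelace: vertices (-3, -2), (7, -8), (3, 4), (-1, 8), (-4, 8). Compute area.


Shoelace sum: ((-3)*(-8) - 7*(-2)) + (7*4 - 3*(-8)) + (3*8 - (-1)*4) + ((-1)*8 - (-4)*8) + ((-4)*(-2) - (-3)*8)
= 174
Area = |174|/2 = 87

87


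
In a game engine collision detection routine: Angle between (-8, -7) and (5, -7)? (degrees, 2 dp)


u.v = 9, |u| = sqrt(113) = 10.6301, |v| = sqrt(74) = 8.6023
cos(theta) = u.v/(|u||v|) = 9/sqrt(8362) = 0.098421
theta = acos(0.098421) = 84.35 degrees

84.35 degrees


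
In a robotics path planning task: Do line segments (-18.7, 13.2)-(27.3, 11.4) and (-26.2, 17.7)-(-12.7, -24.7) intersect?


Cross products: d1=257.25, d2=2183.35, d3=193.5, d4=-1732.6
d1*d2 < 0 and d3*d4 < 0? no

No, they don't intersect


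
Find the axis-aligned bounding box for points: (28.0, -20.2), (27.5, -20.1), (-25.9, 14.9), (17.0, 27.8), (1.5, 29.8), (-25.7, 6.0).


x range: [-25.9, 28]
y range: [-20.2, 29.8]
Bounding box: (-25.9,-20.2) to (28,29.8)

(-25.9,-20.2) to (28,29.8)


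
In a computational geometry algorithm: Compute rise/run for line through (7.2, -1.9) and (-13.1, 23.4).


slope = (y2-y1)/(x2-x1) = (23.4-(-1.9))/((-13.1)-7.2) = 25.3/(-20.3) = -1.2463

-1.2463


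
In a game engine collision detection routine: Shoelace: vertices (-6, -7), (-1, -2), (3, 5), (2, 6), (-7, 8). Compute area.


Shoelace sum: ((-6)*(-2) - (-1)*(-7)) + ((-1)*5 - 3*(-2)) + (3*6 - 2*5) + (2*8 - (-7)*6) + ((-7)*(-7) - (-6)*8)
= 169
Area = |169|/2 = 84.5

84.5


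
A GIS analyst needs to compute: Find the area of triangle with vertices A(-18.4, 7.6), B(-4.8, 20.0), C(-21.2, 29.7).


Area = |x_A(y_B-y_C) + x_B(y_C-y_A) + x_C(y_A-y_B)|/2
= |178.48 + (-106.08) + 262.88|/2
= 335.28/2 = 167.64

167.64


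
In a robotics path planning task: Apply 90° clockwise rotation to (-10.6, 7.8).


90° CW: (x,y) -> (y, -x)
(-10.6,7.8) -> (7.8, 10.6)

(7.8, 10.6)


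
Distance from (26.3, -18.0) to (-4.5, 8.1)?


dx=-30.8, dy=26.1
d^2 = (-30.8)^2 + 26.1^2 = 1629.85
d = sqrt(1629.85) = 40.3714

40.3714


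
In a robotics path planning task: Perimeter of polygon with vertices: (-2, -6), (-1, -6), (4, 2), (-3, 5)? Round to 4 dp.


Sides: (-2, -6)->(-1, -6): sqrt(1) = 1, (-1, -6)->(4, 2): sqrt(89) = 9.433981, (4, 2)->(-3, 5): sqrt(58) = 7.615773, (-3, 5)->(-2, -6): sqrt(122) = 11.045361
Sum = 29.095115
Perimeter = 29.0951

29.0951


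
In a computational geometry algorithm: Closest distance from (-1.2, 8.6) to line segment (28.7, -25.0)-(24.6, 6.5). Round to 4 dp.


Project P onto AB: t = 1 (clamped to [0,1])
Closest point on segment: (24.6, 6.5)
Distance: 25.8853

25.8853


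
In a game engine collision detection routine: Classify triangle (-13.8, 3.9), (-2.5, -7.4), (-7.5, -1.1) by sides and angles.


Side lengths squared: AB^2=255.38, BC^2=64.69, CA^2=64.69
Sorted: [64.69, 64.69, 255.38]
By sides: Isosceles, By angles: Obtuse

Isosceles, Obtuse


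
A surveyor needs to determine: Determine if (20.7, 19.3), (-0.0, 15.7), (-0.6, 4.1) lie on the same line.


Cross product: (0-20.7)*(4.1-19.3) - (15.7-19.3)*((-0.6)-20.7)
= 237.96

No, not collinear


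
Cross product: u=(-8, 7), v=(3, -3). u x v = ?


u x v = u_x*v_y - u_y*v_x = (-8)*(-3) - 7*3
= 24 - 21 = 3

3


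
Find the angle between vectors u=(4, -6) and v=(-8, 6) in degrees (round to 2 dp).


u.v = -68, |u| = sqrt(52) = 7.2111, |v| = sqrt(100) = 10
cos(theta) = u.v/(|u||v|) = -68/sqrt(5200) = -0.94299
theta = acos(-0.94299) = 160.56 degrees

160.56 degrees


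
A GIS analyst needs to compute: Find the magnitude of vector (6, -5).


|u| = sqrt(6^2 + (-5)^2) = sqrt(61) = 7.8102

7.8102


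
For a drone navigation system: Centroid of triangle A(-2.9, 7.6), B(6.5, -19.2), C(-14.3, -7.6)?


Centroid = ((x_A+x_B+x_C)/3, (y_A+y_B+y_C)/3)
= (((-2.9)+6.5+(-14.3))/3, (7.6+(-19.2)+(-7.6))/3)
= (-3.5667, -6.4)

(-3.5667, -6.4)


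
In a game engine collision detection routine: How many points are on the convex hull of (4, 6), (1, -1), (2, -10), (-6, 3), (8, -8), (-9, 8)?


Convex hull vertices (CCW): (-9, 8), (-6, 3), (2, -10), (8, -8), (4, 6)
Count = 5

5


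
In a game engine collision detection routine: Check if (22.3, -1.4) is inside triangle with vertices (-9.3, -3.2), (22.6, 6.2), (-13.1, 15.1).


Cross products: AB x AP = -239.62, BC x BP = 273.99, CA x CP = 585.12
All same sign? no

No, outside


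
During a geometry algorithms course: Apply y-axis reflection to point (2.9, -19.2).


Reflection over y-axis: (x,y) -> (-x,y)
(2.9, -19.2) -> (-2.9, -19.2)

(-2.9, -19.2)


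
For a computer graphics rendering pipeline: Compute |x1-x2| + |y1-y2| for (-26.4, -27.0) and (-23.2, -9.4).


|(-26.4)-(-23.2)| + |(-27)-(-9.4)| = 3.2 + 17.6 = 20.8

20.8


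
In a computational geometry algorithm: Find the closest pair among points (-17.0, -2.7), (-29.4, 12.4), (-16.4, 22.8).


d(P0,P1) = 19.5389, d(P0,P2) = 25.5071, d(P1,P2) = 16.6481
Closest: P1 and P2

Closest pair: (-29.4, 12.4) and (-16.4, 22.8), distance = 16.6481


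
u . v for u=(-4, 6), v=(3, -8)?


u . v = u_x*v_x + u_y*v_y = (-4)*3 + 6*(-8)
= (-12) + (-48) = -60

-60


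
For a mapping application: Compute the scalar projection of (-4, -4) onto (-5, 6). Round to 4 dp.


u.v = -4, |v| = sqrt(61) = 7.8102
Scalar projection = u.v / |v| = -4 / sqrt(61) = -0.5121

-0.5121


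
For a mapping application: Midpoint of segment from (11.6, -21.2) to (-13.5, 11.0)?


M = ((11.6+(-13.5))/2, ((-21.2)+11)/2)
= (-0.95, -5.1)

(-0.95, -5.1)


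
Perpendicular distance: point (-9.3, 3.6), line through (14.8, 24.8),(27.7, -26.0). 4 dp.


|cross product| = 1497.76
|line direction| = sqrt(2747.05) = 52.4123
Distance = 1497.76/sqrt(2747.05) = 28.5765

28.5765


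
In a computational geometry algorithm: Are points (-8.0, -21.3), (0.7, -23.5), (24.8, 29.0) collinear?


Cross product: (0.7-(-8))*(29-(-21.3)) - ((-23.5)-(-21.3))*(24.8-(-8))
= 509.77

No, not collinear


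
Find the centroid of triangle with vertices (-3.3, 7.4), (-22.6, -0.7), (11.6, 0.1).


Centroid = ((x_A+x_B+x_C)/3, (y_A+y_B+y_C)/3)
= (((-3.3)+(-22.6)+11.6)/3, (7.4+(-0.7)+0.1)/3)
= (-4.7667, 2.2667)

(-4.7667, 2.2667)


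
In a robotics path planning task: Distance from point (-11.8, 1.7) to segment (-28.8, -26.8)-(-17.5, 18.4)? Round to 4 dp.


Project P onto AB: t = 0.6819 (clamped to [0,1])
Closest point on segment: (-21.0941, 4.0235)
Distance: 9.5802

9.5802


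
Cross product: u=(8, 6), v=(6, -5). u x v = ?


u x v = u_x*v_y - u_y*v_x = 8*(-5) - 6*6
= (-40) - 36 = -76

-76


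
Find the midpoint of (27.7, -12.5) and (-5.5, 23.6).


M = ((27.7+(-5.5))/2, ((-12.5)+23.6)/2)
= (11.1, 5.55)

(11.1, 5.55)


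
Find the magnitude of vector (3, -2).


|u| = sqrt(3^2 + (-2)^2) = sqrt(13) = 3.6056

3.6056


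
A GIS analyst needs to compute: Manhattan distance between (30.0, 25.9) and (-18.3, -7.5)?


|30-(-18.3)| + |25.9-(-7.5)| = 48.3 + 33.4 = 81.7

81.7


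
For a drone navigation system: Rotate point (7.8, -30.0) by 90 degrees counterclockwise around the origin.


90° CCW: (x,y) -> (-y, x)
(7.8,-30) -> (30, 7.8)

(30, 7.8)


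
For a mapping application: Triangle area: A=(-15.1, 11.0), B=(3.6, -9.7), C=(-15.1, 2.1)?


Area = |x_A(y_B-y_C) + x_B(y_C-y_A) + x_C(y_A-y_B)|/2
= |178.18 + (-32.04) + (-312.57)|/2
= 166.43/2 = 83.215

83.215


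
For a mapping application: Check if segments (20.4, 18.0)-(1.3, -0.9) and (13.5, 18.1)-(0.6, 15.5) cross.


Cross products: d1=19.23, d2=213.38, d3=-132.32, d4=-326.47
d1*d2 < 0 and d3*d4 < 0? no

No, they don't intersect


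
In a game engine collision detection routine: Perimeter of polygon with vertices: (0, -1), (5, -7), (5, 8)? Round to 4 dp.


Sides: (0, -1)->(5, -7): sqrt(61) = 7.81025, (5, -7)->(5, 8): sqrt(225) = 15, (5, 8)->(0, -1): sqrt(106) = 10.29563
Sum = 33.10588
Perimeter = 33.1059

33.1059


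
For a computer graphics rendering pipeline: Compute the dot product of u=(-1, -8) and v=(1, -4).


u . v = u_x*v_x + u_y*v_y = (-1)*1 + (-8)*(-4)
= (-1) + 32 = 31

31


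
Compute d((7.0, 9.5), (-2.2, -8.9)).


dx=-9.2, dy=-18.4
d^2 = (-9.2)^2 + (-18.4)^2 = 423.2
d = sqrt(423.2) = 20.5718

20.5718


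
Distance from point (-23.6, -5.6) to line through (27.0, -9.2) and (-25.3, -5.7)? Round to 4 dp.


|cross product| = 11.18
|line direction| = sqrt(2747.54) = 52.417
Distance = 11.18/sqrt(2747.54) = 0.2133

0.2133


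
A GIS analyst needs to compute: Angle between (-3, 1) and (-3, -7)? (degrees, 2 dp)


u.v = 2, |u| = sqrt(10) = 3.1623, |v| = sqrt(58) = 7.6158
cos(theta) = u.v/(|u||v|) = 2/sqrt(580) = 0.083045
theta = acos(0.083045) = 85.24 degrees

85.24 degrees


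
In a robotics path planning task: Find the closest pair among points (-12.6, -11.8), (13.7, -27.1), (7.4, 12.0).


d(P0,P1) = 30.4266, d(P0,P2) = 31.0876, d(P1,P2) = 39.6043
Closest: P0 and P1

Closest pair: (-12.6, -11.8) and (13.7, -27.1), distance = 30.4266


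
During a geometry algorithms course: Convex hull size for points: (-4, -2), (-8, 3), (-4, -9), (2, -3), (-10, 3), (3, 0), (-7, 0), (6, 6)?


Convex hull vertices (CCW): (-10, 3), (-4, -9), (2, -3), (6, 6)
Count = 4

4


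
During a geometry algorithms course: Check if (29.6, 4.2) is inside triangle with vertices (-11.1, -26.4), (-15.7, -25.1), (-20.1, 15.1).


Cross products: AB x AP = -193.67, BC x BP = -1949.98, CA x CP = 1964.45
All same sign? no

No, outside


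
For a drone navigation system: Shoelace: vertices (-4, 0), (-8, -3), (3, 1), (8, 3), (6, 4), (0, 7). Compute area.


Shoelace sum: ((-4)*(-3) - (-8)*0) + ((-8)*1 - 3*(-3)) + (3*3 - 8*1) + (8*4 - 6*3) + (6*7 - 0*4) + (0*0 - (-4)*7)
= 98
Area = |98|/2 = 49

49


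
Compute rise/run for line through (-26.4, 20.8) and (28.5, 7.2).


slope = (y2-y1)/(x2-x1) = (7.2-20.8)/(28.5-(-26.4)) = (-13.6)/54.9 = -0.2477

-0.2477


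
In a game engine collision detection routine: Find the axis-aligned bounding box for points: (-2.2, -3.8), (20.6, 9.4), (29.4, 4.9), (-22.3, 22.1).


x range: [-22.3, 29.4]
y range: [-3.8, 22.1]
Bounding box: (-22.3,-3.8) to (29.4,22.1)

(-22.3,-3.8) to (29.4,22.1)


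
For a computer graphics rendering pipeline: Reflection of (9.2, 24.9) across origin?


Reflection over origin: (x,y) -> (-x,-y)
(9.2, 24.9) -> (-9.2, -24.9)

(-9.2, -24.9)


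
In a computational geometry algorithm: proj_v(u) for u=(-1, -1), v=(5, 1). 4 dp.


u.v = -6, |v| = sqrt(26) = 5.099
Scalar projection = u.v / |v| = -6 / sqrt(26) = -1.1767

-1.1767


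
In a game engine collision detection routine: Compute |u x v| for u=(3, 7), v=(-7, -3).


|u x v| = |3*(-3) - 7*(-7)|
= |(-9) - (-49)| = 40

40


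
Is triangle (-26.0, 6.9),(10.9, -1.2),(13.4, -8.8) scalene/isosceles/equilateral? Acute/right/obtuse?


Side lengths squared: AB^2=1427.22, BC^2=64.01, CA^2=1798.85
Sorted: [64.01, 1427.22, 1798.85]
By sides: Scalene, By angles: Obtuse

Scalene, Obtuse


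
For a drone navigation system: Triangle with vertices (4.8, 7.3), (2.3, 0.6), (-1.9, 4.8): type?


Side lengths squared: AB^2=51.14, BC^2=35.28, CA^2=51.14
Sorted: [35.28, 51.14, 51.14]
By sides: Isosceles, By angles: Acute

Isosceles, Acute


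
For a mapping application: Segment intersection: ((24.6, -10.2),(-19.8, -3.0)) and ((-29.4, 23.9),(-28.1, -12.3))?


Cross products: d1=1910.47, d2=312.55, d3=-1125.24, d4=472.68
d1*d2 < 0 and d3*d4 < 0? no

No, they don't intersect


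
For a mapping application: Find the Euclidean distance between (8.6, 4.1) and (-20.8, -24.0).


dx=-29.4, dy=-28.1
d^2 = (-29.4)^2 + (-28.1)^2 = 1653.97
d = sqrt(1653.97) = 40.669

40.669


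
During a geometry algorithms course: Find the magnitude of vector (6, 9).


|u| = sqrt(6^2 + 9^2) = sqrt(117) = 10.8167

10.8167


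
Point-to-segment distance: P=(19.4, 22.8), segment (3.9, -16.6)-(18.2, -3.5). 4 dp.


Project P onto AB: t = 1 (clamped to [0,1])
Closest point on segment: (18.2, -3.5)
Distance: 26.3274

26.3274


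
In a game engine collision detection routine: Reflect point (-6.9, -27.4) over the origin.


Reflection over origin: (x,y) -> (-x,-y)
(-6.9, -27.4) -> (6.9, 27.4)

(6.9, 27.4)


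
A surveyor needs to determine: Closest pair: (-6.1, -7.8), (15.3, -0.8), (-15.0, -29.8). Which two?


d(P0,P1) = 22.5158, d(P0,P2) = 23.732, d(P1,P2) = 41.9415
Closest: P0 and P1

Closest pair: (-6.1, -7.8) and (15.3, -0.8), distance = 22.5158


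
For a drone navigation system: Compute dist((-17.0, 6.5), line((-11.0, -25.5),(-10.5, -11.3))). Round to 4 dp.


|cross product| = 101.2
|line direction| = sqrt(201.89) = 14.2088
Distance = 101.2/sqrt(201.89) = 7.1223

7.1223


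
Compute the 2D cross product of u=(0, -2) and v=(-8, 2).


u x v = u_x*v_y - u_y*v_x = 0*2 - (-2)*(-8)
= 0 - 16 = -16

-16


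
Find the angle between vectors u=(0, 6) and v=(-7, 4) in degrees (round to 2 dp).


u.v = 24, |u| = sqrt(36) = 6, |v| = sqrt(65) = 8.0623
cos(theta) = u.v/(|u||v|) = 24/sqrt(2340) = 0.496139
theta = acos(0.496139) = 60.26 degrees

60.26 degrees


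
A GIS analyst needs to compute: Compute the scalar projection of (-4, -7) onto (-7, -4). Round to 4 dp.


u.v = 56, |v| = sqrt(65) = 8.0623
Scalar projection = u.v / |v| = 56 / sqrt(65) = 6.9459

6.9459


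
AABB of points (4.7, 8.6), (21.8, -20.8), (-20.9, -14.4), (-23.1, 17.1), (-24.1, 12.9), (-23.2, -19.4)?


x range: [-24.1, 21.8]
y range: [-20.8, 17.1]
Bounding box: (-24.1,-20.8) to (21.8,17.1)

(-24.1,-20.8) to (21.8,17.1)


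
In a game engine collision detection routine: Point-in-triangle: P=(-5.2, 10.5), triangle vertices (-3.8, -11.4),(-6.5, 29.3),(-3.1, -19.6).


Cross products: AB x AP = -2.15, BC x BP = -0.35, CA x CP = -3.85
All same sign? yes

Yes, inside


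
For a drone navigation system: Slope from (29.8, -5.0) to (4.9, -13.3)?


slope = (y2-y1)/(x2-x1) = ((-13.3)-(-5))/(4.9-29.8) = (-8.3)/(-24.9) = 0.3333

0.3333


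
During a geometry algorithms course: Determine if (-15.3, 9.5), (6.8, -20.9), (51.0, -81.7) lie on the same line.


Cross product: (6.8-(-15.3))*((-81.7)-9.5) - ((-20.9)-9.5)*(51-(-15.3))
= 0

Yes, collinear


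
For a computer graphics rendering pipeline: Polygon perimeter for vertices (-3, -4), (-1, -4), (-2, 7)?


Sides: (-3, -4)->(-1, -4): sqrt(4) = 2, (-1, -4)->(-2, 7): sqrt(122) = 11.045361, (-2, 7)->(-3, -4): sqrt(122) = 11.045361
Sum = 24.090722
Perimeter = 24.0907

24.0907


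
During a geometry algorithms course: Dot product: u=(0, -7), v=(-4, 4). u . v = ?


u . v = u_x*v_x + u_y*v_y = 0*(-4) + (-7)*4
= 0 + (-28) = -28

-28


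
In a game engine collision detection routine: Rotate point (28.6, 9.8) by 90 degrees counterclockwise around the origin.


90° CCW: (x,y) -> (-y, x)
(28.6,9.8) -> (-9.8, 28.6)

(-9.8, 28.6)


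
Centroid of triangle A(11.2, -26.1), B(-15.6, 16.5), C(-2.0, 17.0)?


Centroid = ((x_A+x_B+x_C)/3, (y_A+y_B+y_C)/3)
= ((11.2+(-15.6)+(-2))/3, ((-26.1)+16.5+17)/3)
= (-2.1333, 2.4667)

(-2.1333, 2.4667)


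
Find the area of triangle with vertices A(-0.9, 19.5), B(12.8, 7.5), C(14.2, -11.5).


Area = |x_A(y_B-y_C) + x_B(y_C-y_A) + x_C(y_A-y_B)|/2
= |(-17.1) + (-396.8) + 170.4|/2
= 243.5/2 = 121.75

121.75


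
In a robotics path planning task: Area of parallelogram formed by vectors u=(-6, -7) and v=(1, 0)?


|u x v| = |(-6)*0 - (-7)*1|
= |0 - (-7)| = 7

7


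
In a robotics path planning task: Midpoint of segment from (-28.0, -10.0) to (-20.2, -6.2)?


M = (((-28)+(-20.2))/2, ((-10)+(-6.2))/2)
= (-24.1, -8.1)

(-24.1, -8.1)


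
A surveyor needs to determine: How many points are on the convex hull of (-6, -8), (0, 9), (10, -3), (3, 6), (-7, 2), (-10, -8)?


Convex hull vertices (CCW): (-10, -8), (-6, -8), (10, -3), (3, 6), (0, 9), (-7, 2)
Count = 6

6


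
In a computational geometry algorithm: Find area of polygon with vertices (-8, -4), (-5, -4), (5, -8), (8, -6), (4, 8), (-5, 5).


Shoelace sum: ((-8)*(-4) - (-5)*(-4)) + ((-5)*(-8) - 5*(-4)) + (5*(-6) - 8*(-8)) + (8*8 - 4*(-6)) + (4*5 - (-5)*8) + ((-5)*(-4) - (-8)*5)
= 314
Area = |314|/2 = 157

157


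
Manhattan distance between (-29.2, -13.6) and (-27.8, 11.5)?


|(-29.2)-(-27.8)| + |(-13.6)-11.5| = 1.4 + 25.1 = 26.5

26.5


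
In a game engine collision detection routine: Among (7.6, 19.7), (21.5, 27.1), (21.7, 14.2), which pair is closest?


d(P0,P1) = 15.7471, d(P0,P2) = 15.1347, d(P1,P2) = 12.9016
Closest: P1 and P2

Closest pair: (21.5, 27.1) and (21.7, 14.2), distance = 12.9016


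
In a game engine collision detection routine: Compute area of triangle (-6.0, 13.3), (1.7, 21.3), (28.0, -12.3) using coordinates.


Area = |x_A(y_B-y_C) + x_B(y_C-y_A) + x_C(y_A-y_B)|/2
= |(-201.6) + (-43.52) + (-224)|/2
= 469.12/2 = 234.56

234.56


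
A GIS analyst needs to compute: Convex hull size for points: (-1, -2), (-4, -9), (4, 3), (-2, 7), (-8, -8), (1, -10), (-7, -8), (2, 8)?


Convex hull vertices (CCW): (-8, -8), (-4, -9), (1, -10), (4, 3), (2, 8), (-2, 7)
Count = 6

6


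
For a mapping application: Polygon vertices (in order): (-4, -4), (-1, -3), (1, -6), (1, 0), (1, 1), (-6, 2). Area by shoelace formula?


Shoelace sum: ((-4)*(-3) - (-1)*(-4)) + ((-1)*(-6) - 1*(-3)) + (1*0 - 1*(-6)) + (1*1 - 1*0) + (1*2 - (-6)*1) + ((-6)*(-4) - (-4)*2)
= 64
Area = |64|/2 = 32

32


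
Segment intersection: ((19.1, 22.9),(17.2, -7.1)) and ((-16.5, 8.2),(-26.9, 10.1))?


Cross products: d1=-220.52, d2=95.09, d3=-1040.07, d4=-1355.68
d1*d2 < 0 and d3*d4 < 0? no

No, they don't intersect


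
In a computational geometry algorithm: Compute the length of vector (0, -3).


|u| = sqrt(0^2 + (-3)^2) = sqrt(9) = 3

3


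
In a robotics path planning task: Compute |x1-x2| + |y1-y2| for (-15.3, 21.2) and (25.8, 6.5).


|(-15.3)-25.8| + |21.2-6.5| = 41.1 + 14.7 = 55.8

55.8


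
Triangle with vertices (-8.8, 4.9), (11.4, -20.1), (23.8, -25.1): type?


Side lengths squared: AB^2=1033.04, BC^2=178.76, CA^2=1962.76
Sorted: [178.76, 1033.04, 1962.76]
By sides: Scalene, By angles: Obtuse

Scalene, Obtuse


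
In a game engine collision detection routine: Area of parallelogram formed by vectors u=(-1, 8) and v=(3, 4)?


|u x v| = |(-1)*4 - 8*3|
= |(-4) - 24| = 28

28


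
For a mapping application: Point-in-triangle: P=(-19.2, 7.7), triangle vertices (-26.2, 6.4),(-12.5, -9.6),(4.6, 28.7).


Cross products: AB x AP = 129.81, BC x BP = 552.44, CA x CP = 116.06
All same sign? yes

Yes, inside


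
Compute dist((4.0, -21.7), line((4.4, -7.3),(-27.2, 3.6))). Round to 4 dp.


|cross product| = 459.4
|line direction| = sqrt(1117.37) = 33.4271
Distance = 459.4/sqrt(1117.37) = 13.7433

13.7433


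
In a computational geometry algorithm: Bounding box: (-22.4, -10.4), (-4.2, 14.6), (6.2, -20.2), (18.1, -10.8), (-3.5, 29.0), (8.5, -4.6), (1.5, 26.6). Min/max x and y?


x range: [-22.4, 18.1]
y range: [-20.2, 29]
Bounding box: (-22.4,-20.2) to (18.1,29)

(-22.4,-20.2) to (18.1,29)


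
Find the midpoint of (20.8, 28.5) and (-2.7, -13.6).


M = ((20.8+(-2.7))/2, (28.5+(-13.6))/2)
= (9.05, 7.45)

(9.05, 7.45)


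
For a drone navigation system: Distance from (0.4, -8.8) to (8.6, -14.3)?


dx=8.2, dy=-5.5
d^2 = 8.2^2 + (-5.5)^2 = 97.49
d = sqrt(97.49) = 9.8737

9.8737


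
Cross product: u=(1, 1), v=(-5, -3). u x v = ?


u x v = u_x*v_y - u_y*v_x = 1*(-3) - 1*(-5)
= (-3) - (-5) = 2

2


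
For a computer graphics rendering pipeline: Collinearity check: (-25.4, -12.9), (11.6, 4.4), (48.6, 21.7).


Cross product: (11.6-(-25.4))*(21.7-(-12.9)) - (4.4-(-12.9))*(48.6-(-25.4))
= 0

Yes, collinear


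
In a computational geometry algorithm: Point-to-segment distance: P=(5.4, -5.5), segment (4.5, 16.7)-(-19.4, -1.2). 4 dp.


Project P onto AB: t = 0.4216 (clamped to [0,1])
Closest point on segment: (-5.5752, 9.1541)
Distance: 18.3084

18.3084


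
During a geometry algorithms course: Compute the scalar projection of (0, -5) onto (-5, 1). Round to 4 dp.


u.v = -5, |v| = sqrt(26) = 5.099
Scalar projection = u.v / |v| = -5 / sqrt(26) = -0.9806

-0.9806
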